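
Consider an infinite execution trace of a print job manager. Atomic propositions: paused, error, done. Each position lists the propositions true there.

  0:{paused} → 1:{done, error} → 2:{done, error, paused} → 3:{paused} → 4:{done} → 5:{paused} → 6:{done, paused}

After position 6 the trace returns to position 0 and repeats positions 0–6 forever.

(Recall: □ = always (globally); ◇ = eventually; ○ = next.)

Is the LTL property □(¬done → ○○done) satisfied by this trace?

¬done → ○○done must hold at every position from 0 onward. It fails at position 3, so □(¬done → ○○done) is false.
Positions where ¬done holds: 0, 3, 5.
Check ○○done at each: 0→ok, 3→fails, 5→fails.

No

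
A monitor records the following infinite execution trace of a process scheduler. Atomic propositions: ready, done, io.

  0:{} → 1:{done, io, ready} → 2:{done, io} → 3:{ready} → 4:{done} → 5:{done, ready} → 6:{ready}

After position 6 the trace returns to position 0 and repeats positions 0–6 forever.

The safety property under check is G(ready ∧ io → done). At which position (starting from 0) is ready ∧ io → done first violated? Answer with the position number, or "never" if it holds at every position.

ready ∧ io → done holds at every position 0..6, and those are all the positions the trace ever visits, so the invariant G(ready ∧ io → done) is never violated.

never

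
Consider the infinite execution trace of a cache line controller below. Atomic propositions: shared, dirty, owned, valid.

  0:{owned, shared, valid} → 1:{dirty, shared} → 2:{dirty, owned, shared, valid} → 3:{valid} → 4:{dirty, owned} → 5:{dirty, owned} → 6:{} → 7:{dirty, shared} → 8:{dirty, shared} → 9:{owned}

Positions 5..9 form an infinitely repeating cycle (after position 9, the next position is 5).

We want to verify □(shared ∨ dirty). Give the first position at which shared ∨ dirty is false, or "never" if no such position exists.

Check shared ∨ dirty at each position in order: 0 ✓, 1 ✓, 2 ✓.
At position 3 the labels are {valid}, so shared ∨ dirty is false there. This is the first violation.

3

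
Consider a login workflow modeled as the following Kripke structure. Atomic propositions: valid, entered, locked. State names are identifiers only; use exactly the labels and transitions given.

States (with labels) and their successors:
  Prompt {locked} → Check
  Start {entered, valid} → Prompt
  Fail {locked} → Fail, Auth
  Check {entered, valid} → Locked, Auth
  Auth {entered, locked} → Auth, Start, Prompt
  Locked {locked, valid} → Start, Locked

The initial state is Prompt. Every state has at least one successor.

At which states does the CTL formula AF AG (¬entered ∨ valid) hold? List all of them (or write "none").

none

States satisfying AG (¬entered ∨ valid): ∅.
States satisfying AF AG (¬entered ∨ valid): ∅.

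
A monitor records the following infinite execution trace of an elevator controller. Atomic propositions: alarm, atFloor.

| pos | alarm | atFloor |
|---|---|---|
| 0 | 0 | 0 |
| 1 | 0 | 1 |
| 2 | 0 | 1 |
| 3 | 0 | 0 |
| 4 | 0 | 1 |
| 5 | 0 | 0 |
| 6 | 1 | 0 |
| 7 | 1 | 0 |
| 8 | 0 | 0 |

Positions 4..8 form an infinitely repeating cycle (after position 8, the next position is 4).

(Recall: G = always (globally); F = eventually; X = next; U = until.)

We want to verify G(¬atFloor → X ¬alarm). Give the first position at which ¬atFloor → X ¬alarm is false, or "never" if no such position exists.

Check ¬atFloor → X ¬alarm at each position in order: 0 ✓, 1 ✓, 2 ✓, 3 ✓, 4 ✓.
At position 5 the labels are {} and the next position 6 has {alarm}, so ¬atFloor → X ¬alarm is false there. This is the first violation.

5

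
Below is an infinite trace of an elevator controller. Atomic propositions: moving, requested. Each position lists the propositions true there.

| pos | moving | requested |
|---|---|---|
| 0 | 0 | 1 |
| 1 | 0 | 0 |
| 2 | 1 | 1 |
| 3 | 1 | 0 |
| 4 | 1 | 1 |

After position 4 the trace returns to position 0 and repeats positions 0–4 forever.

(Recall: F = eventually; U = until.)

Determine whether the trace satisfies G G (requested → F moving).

Satisfied

G (requested → F moving) holds at every position 0..4, and those are all positions ever visited, so G G (requested → F moving) holds.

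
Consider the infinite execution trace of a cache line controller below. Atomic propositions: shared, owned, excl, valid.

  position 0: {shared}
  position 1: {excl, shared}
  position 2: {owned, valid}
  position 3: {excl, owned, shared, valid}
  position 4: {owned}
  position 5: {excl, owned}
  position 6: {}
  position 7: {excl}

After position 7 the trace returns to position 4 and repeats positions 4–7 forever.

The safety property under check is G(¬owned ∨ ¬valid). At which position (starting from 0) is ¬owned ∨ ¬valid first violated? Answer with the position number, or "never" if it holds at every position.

2

Check ¬owned ∨ ¬valid at each position in order: 0 ✓, 1 ✓.
At position 2 the labels are {owned, valid}, so ¬owned ∨ ¬valid is false there. This is the first violation.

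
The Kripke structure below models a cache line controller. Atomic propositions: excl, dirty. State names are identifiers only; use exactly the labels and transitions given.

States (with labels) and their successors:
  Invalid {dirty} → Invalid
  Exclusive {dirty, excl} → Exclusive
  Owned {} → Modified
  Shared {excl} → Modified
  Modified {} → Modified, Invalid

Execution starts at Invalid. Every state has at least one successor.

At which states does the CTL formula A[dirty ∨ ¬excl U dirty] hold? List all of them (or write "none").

{Invalid, Exclusive}

States satisfying dirty ∨ ¬excl: {Invalid, Exclusive, Owned, Modified}.
States satisfying dirty: {Invalid, Exclusive}.
States satisfying A[dirty ∨ ¬excl U dirty]: {Invalid, Exclusive}.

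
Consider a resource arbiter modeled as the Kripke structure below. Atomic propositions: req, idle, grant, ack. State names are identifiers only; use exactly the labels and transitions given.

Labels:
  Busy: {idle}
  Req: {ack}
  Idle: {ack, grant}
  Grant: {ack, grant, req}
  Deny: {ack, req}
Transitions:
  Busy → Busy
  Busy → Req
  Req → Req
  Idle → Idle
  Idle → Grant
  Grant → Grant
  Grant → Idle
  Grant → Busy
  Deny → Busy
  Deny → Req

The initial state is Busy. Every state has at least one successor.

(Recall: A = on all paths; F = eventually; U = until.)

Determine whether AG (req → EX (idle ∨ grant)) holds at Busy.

Satisfied

States satisfying req → EX (idle ∨ grant): {Busy, Req, Idle, Grant, Deny}.
States satisfying AG (req → EX (idle ∨ grant)): {Busy, Req, Idle, Grant, Deny}.
Every state reachable from Busy satisfies req → EX (idle ∨ grant).
Busy ∈ Sat(AG (req → EX (idle ∨ grant))).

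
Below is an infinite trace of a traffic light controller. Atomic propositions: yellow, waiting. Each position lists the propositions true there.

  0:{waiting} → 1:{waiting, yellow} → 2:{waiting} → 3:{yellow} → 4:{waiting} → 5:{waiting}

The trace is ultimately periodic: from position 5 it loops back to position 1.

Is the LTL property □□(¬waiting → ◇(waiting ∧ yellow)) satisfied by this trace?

□(¬waiting → ◇(waiting ∧ yellow)) holds at every position 0..5, and those are all positions ever visited, so □□(¬waiting → ◇(waiting ∧ yellow)) holds.

Yes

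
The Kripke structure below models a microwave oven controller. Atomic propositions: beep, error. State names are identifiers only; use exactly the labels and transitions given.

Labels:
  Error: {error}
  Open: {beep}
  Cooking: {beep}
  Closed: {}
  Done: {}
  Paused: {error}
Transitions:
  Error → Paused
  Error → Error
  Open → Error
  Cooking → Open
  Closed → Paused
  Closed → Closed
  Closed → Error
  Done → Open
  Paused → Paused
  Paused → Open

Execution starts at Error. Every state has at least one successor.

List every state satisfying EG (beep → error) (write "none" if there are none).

States satisfying beep → error: {Error, Closed, Done, Paused}.
States satisfying EG (beep → error): {Error, Closed, Paused}.

{Error, Closed, Paused}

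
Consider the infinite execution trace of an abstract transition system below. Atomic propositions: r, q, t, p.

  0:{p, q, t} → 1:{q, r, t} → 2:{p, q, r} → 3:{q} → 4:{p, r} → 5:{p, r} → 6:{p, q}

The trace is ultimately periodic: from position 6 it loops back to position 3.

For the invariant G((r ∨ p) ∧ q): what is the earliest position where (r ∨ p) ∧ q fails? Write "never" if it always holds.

Check (r ∨ p) ∧ q at each position in order: 0 ✓, 1 ✓, 2 ✓.
At position 3 the labels are {q}, so (r ∨ p) ∧ q is false there. This is the first violation.

3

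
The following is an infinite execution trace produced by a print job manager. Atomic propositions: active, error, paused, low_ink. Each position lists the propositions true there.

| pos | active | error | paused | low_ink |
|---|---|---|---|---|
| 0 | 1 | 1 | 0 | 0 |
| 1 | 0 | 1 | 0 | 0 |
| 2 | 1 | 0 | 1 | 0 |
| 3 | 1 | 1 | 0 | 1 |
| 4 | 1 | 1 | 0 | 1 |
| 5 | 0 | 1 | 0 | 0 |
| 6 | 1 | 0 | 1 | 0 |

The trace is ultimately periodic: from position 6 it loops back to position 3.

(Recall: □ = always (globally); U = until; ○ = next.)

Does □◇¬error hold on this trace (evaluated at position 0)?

◇¬error holds at every position 0..6, and those are all positions ever visited, so □◇¬error holds.

Yes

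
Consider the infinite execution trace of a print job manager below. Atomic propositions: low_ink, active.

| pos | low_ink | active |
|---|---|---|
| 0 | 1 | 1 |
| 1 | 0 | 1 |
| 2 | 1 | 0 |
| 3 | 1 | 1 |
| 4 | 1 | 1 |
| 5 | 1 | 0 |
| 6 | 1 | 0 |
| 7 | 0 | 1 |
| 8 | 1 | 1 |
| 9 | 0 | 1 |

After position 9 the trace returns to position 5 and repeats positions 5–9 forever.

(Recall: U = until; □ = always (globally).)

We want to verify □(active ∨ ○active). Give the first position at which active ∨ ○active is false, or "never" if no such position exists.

Check active ∨ ○active at each position in order: 0 ✓, 1 ✓, 2 ✓, 3 ✓, 4 ✓.
At position 5 the labels are {low_ink} and the next position 6 has {low_ink}, so active ∨ ○active is false there. This is the first violation.

5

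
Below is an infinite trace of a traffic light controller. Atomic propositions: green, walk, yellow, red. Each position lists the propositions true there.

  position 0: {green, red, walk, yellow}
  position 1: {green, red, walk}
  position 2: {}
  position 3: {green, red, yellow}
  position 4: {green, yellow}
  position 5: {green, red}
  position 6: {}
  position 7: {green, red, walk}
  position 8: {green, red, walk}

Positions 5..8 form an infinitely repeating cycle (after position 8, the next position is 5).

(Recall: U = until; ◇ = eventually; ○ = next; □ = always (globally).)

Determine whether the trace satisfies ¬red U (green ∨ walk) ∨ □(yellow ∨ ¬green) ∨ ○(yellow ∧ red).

Yes

Walking from position 0: green ∨ walk first holds at position 0, and ¬red holds at every earlier position along the way, so ¬red U (green ∨ walk) holds.
At position 0: ¬red U (green ∨ walk) is true; □(yellow ∨ ¬green) ∨ ○(yellow ∧ red) is false; so ¬red U (green ∨ walk) ∨ □(yellow ∨ ¬green) ∨ ○(yellow ∧ red) is true.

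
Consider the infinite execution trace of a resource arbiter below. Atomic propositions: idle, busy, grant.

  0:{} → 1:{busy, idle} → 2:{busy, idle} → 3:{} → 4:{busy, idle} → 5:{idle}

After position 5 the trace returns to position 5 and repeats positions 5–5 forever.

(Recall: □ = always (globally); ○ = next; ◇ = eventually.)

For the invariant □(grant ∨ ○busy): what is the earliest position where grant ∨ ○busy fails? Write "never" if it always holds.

Check grant ∨ ○busy at each position in order: 0 ✓, 1 ✓.
At position 2 the labels are {busy, idle} and the next position 3 has {}, so grant ∨ ○busy is false there. This is the first violation.

2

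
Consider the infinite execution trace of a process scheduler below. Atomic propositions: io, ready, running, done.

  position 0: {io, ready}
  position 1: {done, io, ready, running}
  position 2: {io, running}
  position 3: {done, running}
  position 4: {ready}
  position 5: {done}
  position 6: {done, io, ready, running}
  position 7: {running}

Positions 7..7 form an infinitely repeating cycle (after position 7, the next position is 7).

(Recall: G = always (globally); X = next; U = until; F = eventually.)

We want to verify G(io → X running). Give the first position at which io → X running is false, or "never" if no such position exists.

never

io → X running holds at every position 0..7, and those are all the positions the trace ever visits, so the invariant G(io → X running) is never violated.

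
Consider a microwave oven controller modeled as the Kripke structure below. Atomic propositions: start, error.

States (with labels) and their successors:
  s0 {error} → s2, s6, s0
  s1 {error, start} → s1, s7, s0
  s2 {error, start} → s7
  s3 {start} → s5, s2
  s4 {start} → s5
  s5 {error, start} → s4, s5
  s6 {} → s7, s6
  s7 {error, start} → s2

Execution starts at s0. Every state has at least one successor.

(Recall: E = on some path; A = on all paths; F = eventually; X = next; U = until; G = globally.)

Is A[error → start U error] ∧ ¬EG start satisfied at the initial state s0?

States satisfying error → start: {s1, s2, s3, s4, s5, s6, s7}.
States satisfying error: {s0, s1, s2, s5, s7}.
States satisfying A[error → start U error]: {s0, s1, s2, s3, s4, s5, s7}.
States satisfying start: {s1, s2, s3, s4, s5, s7}.
States satisfying EG start: {s1, s2, s3, s4, s5, s7}.
States satisfying ¬EG start: {s0, s6}.
States satisfying A[error → start U error] ∧ ¬EG start: {s0}.
s0 ∈ Sat(A[error → start U error] ∧ ¬EG start).

Holds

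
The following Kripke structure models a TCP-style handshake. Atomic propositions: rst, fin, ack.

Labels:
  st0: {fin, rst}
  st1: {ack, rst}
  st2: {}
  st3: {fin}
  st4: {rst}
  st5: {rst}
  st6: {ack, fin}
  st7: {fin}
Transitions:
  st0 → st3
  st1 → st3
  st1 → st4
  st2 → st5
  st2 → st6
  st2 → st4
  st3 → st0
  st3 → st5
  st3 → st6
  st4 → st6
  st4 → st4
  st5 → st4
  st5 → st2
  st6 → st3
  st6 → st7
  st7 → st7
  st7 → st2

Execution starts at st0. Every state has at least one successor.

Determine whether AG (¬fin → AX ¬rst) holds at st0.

Violated

States satisfying ¬fin → AX ¬rst: {st0, st3, st6, st7}.
States satisfying AG (¬fin → AX ¬rst): ∅.
st2 is reachable from st0 and violates ¬fin → AX ¬rst, so AG fails at st0.
st0 ∉ Sat(AG (¬fin → AX ¬rst)).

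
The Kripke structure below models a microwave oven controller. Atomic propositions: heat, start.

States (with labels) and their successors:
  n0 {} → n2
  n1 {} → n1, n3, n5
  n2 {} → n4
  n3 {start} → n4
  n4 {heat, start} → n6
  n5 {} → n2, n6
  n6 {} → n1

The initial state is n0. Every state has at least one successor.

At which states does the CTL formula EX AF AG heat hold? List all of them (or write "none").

none

States satisfying AF AG heat: ∅.
States satisfying EX AF AG heat: ∅.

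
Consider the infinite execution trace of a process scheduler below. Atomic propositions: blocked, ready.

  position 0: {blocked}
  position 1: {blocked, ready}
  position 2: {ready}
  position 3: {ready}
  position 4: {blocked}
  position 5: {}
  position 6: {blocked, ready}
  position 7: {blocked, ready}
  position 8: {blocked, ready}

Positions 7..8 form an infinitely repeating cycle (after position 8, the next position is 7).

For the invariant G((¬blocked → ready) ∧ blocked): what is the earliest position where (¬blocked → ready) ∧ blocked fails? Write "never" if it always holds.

2

Check (¬blocked → ready) ∧ blocked at each position in order: 0 ✓, 1 ✓.
At position 2 the labels are {ready}, so (¬blocked → ready) ∧ blocked is false there. This is the first violation.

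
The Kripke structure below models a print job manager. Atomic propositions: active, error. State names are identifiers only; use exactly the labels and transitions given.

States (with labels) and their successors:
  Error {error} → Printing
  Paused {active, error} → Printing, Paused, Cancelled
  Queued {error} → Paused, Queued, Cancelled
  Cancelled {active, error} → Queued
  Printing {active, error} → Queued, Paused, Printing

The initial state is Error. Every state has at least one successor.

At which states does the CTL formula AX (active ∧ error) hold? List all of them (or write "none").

{Error, Paused}

States satisfying active ∧ error: {Paused, Cancelled, Printing}.
States satisfying AX (active ∧ error): {Error, Paused}.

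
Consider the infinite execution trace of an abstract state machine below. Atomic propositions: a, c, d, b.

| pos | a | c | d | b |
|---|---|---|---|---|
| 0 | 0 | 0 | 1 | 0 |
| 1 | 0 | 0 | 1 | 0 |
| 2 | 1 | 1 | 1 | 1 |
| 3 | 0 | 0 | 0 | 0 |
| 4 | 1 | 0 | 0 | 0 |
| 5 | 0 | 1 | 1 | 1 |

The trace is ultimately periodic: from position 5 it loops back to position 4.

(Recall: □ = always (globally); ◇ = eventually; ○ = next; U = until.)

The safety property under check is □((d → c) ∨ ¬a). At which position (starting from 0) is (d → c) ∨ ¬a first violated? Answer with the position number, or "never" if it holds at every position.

never

(d → c) ∨ ¬a holds at every position 0..5, and those are all the positions the trace ever visits, so the invariant □((d → c) ∨ ¬a) is never violated.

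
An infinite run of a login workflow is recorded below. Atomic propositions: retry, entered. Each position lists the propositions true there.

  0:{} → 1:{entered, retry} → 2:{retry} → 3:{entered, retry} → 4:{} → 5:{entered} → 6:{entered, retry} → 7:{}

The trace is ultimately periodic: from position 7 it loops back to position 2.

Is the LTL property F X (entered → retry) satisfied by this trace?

X (entered → retry) holds at position 0, which is reachable from 0, so F X (entered → retry) holds.

Holds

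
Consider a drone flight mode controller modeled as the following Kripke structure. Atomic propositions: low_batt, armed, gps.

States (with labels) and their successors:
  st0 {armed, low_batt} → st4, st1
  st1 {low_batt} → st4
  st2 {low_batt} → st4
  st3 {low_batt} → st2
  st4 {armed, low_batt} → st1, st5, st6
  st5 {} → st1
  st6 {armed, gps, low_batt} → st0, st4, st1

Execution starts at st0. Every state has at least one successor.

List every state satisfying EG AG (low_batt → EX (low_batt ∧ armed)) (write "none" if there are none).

{st0, st1, st2, st4, st5, st6}

States satisfying AG (low_batt → EX (low_batt ∧ armed)): {st0, st1, st2, st4, st5, st6}.
States satisfying EG AG (low_batt → EX (low_batt ∧ armed)): {st0, st1, st2, st4, st5, st6}.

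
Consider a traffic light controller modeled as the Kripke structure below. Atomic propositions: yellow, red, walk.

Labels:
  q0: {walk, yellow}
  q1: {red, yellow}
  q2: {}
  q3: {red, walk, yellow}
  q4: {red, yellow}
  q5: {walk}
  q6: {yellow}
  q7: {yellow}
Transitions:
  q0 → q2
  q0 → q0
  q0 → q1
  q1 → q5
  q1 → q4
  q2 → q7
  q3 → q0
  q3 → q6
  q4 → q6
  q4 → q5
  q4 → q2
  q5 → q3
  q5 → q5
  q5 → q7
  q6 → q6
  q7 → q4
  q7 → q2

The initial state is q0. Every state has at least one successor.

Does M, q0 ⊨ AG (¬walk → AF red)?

Does not hold

States satisfying ¬walk → AF red: {q0, q1, q3, q4, q5}.
States satisfying AG (¬walk → AF red): ∅.
q2 is reachable from q0 and violates ¬walk → AF red, so AG fails at q0.
q0 ∉ Sat(AG (¬walk → AF red)).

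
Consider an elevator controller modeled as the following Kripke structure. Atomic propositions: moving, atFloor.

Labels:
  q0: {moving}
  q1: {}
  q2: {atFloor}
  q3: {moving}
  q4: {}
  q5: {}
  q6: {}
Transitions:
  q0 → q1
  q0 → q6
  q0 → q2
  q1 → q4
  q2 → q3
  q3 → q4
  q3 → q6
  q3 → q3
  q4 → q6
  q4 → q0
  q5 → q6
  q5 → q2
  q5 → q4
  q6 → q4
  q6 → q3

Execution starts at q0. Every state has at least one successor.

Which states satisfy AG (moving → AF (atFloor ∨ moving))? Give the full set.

{q0, q1, q2, q3, q4, q5, q6}

States satisfying moving → AF (atFloor ∨ moving): {q0, q1, q2, q3, q4, q5, q6}.
States satisfying AG (moving → AF (atFloor ∨ moving)): {q0, q1, q2, q3, q4, q5, q6}.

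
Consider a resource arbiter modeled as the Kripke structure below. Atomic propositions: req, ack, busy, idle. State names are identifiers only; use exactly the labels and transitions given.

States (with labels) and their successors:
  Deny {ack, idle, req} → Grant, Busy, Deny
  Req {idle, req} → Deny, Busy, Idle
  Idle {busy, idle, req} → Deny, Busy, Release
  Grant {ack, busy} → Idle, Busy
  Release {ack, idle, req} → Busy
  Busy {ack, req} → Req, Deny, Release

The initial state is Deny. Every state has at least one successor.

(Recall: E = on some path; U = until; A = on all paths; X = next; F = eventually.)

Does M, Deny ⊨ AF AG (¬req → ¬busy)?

No

States satisfying AG (¬req → ¬busy): ∅.
States satisfying AF AG (¬req → ¬busy): ∅.
There is a path from Deny along which AG (¬req → ¬busy) never holds.
Deny ∉ Sat(AF AG (¬req → ¬busy)).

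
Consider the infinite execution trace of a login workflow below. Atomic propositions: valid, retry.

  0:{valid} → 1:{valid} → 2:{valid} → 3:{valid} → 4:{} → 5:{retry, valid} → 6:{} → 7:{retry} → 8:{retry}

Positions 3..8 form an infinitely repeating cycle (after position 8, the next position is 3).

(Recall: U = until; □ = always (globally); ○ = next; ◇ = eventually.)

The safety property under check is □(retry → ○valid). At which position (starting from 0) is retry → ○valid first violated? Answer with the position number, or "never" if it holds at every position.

Check retry → ○valid at each position in order: 0 ✓, 1 ✓, 2 ✓, 3 ✓, 4 ✓.
At position 5 the labels are {retry, valid} and the next position 6 has {}, so retry → ○valid is false there. This is the first violation.

5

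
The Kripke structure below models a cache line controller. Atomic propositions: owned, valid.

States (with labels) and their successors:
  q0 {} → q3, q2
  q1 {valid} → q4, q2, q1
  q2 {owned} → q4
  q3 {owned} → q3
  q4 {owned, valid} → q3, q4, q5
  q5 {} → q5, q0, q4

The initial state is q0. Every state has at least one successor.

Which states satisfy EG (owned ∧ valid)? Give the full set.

States satisfying owned ∧ valid: {q4}.
States satisfying EG (owned ∧ valid): {q4}.

{q4}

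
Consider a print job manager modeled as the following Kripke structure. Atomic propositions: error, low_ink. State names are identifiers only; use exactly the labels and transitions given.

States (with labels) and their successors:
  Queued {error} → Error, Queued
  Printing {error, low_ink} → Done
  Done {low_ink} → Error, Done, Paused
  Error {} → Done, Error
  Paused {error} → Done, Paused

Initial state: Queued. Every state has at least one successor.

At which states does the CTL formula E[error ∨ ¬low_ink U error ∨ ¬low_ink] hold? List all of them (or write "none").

States satisfying error ∨ ¬low_ink: {Queued, Printing, Error, Paused}.
States satisfying E[error ∨ ¬low_ink U error ∨ ¬low_ink]: {Queued, Printing, Error, Paused}.

{Queued, Printing, Error, Paused}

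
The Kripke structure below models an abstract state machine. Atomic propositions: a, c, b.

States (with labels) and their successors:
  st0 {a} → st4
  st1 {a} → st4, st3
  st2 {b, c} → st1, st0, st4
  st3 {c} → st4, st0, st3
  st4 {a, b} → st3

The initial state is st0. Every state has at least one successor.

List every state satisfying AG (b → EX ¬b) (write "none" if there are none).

{st0, st1, st2, st3, st4}

States satisfying b → EX ¬b: {st0, st1, st2, st3, st4}.
States satisfying AG (b → EX ¬b): {st0, st1, st2, st3, st4}.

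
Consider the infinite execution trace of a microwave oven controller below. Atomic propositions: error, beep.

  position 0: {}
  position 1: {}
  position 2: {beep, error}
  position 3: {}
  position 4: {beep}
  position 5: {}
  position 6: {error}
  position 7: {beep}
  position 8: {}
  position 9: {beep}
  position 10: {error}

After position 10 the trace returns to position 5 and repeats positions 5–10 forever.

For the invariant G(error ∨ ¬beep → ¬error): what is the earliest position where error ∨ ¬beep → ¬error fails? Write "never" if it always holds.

Check error ∨ ¬beep → ¬error at each position in order: 0 ✓, 1 ✓.
At position 2 the labels are {beep, error}, so error ∨ ¬beep → ¬error is false there. This is the first violation.

2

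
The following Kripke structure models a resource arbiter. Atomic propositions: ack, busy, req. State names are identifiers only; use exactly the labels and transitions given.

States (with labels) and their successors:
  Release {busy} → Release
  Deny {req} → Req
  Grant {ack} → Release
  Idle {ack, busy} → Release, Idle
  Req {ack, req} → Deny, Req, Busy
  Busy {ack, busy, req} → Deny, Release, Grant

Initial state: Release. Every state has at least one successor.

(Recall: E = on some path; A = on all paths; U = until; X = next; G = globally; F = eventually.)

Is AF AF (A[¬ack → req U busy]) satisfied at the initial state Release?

Yes

States satisfying AF (A[¬ack → req U busy]): {Release, Grant, Idle, Busy}.
States satisfying AF AF (A[¬ack → req U busy]): {Release, Grant, Idle, Busy}.
Release ∈ Sat(AF AF (A[¬ack → req U busy])).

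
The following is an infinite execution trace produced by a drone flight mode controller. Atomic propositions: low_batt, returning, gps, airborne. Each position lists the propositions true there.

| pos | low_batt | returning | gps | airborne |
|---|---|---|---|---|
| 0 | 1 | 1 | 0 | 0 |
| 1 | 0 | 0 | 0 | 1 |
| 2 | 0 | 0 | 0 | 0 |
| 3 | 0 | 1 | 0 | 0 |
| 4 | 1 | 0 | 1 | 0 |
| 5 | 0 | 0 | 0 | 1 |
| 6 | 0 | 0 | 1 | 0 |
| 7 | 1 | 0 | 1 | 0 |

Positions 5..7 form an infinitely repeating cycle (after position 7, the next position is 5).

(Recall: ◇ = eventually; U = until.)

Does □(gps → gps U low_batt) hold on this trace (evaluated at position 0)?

Yes

gps → gps U low_batt holds at every position 0..7, and those are all positions ever visited, so □(gps → gps U low_batt) holds.
Positions where gps holds: 4, 6, 7.
Check gps U low_batt at each: 4→ok, 6→ok, 7→ok.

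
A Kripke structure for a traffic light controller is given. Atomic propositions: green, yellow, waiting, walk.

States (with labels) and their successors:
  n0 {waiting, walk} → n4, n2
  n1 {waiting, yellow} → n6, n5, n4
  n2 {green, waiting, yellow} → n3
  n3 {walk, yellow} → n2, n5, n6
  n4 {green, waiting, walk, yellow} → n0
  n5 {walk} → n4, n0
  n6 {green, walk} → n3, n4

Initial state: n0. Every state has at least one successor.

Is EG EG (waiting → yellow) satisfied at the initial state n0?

Violated

States satisfying EG (waiting → yellow): {n1, n2, n3, n6}.
States satisfying EG EG (waiting → yellow): {n1, n2, n3, n6}.
No suitable path/successor from n0 witnesses the formula.
n0 ∉ Sat(EG EG (waiting → yellow)).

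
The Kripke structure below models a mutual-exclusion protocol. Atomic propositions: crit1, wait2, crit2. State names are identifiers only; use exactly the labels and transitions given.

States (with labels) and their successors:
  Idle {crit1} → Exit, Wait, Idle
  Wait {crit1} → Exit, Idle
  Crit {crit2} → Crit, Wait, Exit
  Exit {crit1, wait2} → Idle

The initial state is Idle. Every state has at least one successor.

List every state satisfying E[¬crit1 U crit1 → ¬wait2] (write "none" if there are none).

{Idle, Wait, Crit}

States satisfying ¬crit1: {Crit}.
States satisfying crit1 → ¬wait2: {Idle, Wait, Crit}.
States satisfying E[¬crit1 U crit1 → ¬wait2]: {Idle, Wait, Crit}.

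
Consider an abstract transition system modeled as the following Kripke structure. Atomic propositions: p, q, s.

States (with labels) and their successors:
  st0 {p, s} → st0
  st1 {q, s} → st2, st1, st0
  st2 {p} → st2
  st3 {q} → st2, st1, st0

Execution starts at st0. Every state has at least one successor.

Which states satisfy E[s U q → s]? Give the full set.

{st0, st1, st2}

States satisfying s: {st0, st1}.
States satisfying q → s: {st0, st1, st2}.
States satisfying E[s U q → s]: {st0, st1, st2}.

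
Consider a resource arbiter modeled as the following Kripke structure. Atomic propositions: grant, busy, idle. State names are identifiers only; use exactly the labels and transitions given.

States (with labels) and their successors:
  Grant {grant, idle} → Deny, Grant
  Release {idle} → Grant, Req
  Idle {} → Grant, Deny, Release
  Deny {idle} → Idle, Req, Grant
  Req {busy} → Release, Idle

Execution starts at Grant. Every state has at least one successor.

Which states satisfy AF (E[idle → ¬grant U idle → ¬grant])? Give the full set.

States satisfying E[idle → ¬grant U idle → ¬grant]: {Release, Idle, Deny, Req}.
States satisfying AF (E[idle → ¬grant U idle → ¬grant]): {Release, Idle, Deny, Req}.

{Release, Idle, Deny, Req}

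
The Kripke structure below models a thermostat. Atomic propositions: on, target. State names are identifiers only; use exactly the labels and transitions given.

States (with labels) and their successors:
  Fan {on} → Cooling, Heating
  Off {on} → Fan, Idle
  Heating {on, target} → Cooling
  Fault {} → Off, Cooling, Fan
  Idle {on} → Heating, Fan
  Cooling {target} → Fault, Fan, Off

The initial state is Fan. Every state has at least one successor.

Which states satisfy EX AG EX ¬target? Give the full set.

States satisfying AG EX ¬target: ∅.
States satisfying EX AG EX ¬target: ∅.

none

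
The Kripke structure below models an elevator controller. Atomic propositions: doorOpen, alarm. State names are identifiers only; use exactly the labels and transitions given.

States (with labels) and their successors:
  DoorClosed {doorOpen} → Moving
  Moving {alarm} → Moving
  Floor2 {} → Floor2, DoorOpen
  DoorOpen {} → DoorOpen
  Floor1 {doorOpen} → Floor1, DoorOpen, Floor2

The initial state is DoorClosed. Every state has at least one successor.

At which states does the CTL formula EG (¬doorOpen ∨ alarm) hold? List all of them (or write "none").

States satisfying ¬doorOpen ∨ alarm: {Moving, Floor2, DoorOpen}.
States satisfying EG (¬doorOpen ∨ alarm): {Moving, Floor2, DoorOpen}.

{Moving, Floor2, DoorOpen}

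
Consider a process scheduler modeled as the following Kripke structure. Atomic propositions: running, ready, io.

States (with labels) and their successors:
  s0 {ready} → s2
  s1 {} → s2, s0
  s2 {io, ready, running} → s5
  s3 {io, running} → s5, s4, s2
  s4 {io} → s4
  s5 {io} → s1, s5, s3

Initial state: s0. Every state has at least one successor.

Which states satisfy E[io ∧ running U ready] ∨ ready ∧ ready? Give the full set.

States satisfying io ∧ running: {s2, s3}.
States satisfying ready: {s0, s2}.
States satisfying E[io ∧ running U ready]: {s0, s2, s3}.
States satisfying ready ∧ ready: {s0, s2}.
States satisfying E[io ∧ running U ready] ∨ ready ∧ ready: {s0, s2, s3}.

{s0, s2, s3}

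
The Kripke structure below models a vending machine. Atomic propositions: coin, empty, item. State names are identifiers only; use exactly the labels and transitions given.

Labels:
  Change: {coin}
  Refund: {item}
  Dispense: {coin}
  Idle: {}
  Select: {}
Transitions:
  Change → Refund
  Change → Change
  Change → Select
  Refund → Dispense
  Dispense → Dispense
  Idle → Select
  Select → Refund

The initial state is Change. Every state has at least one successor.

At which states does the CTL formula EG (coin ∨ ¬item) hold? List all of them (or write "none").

{Change, Dispense}

States satisfying coin ∨ ¬item: {Change, Dispense, Idle, Select}.
States satisfying EG (coin ∨ ¬item): {Change, Dispense}.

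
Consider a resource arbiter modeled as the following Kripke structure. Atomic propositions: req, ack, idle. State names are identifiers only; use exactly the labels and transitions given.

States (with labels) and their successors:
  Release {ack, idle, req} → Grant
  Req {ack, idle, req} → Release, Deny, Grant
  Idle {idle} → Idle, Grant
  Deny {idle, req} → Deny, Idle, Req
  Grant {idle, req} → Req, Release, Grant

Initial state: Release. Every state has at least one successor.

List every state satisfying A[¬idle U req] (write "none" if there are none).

States satisfying ¬idle: ∅.
States satisfying req: {Release, Req, Deny, Grant}.
States satisfying A[¬idle U req]: {Release, Req, Deny, Grant}.

{Release, Req, Deny, Grant}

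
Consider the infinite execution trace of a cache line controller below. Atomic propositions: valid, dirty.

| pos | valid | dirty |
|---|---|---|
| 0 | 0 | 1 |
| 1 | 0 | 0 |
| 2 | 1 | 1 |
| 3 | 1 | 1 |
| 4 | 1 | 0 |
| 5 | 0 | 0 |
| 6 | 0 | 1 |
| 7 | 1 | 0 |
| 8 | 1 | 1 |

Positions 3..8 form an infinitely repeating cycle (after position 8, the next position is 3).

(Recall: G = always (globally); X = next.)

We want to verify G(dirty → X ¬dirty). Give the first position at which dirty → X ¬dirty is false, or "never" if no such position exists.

2

Check dirty → X ¬dirty at each position in order: 0 ✓, 1 ✓.
At position 2 the labels are {dirty, valid} and the next position 3 has {dirty, valid}, so dirty → X ¬dirty is false there. This is the first violation.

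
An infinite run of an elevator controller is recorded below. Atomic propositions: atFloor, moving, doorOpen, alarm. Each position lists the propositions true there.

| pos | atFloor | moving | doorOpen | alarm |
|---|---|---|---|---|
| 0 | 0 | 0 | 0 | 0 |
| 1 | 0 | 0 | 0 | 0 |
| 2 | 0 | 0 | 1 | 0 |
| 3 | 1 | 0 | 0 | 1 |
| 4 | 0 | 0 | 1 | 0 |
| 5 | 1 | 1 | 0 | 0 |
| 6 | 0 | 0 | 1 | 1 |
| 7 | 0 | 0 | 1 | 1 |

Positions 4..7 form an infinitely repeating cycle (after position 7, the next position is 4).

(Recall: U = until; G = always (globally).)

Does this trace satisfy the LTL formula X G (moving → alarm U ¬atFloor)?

Does not hold

The position after 0 is 1; G (moving → alarm U ¬atFloor) is false there.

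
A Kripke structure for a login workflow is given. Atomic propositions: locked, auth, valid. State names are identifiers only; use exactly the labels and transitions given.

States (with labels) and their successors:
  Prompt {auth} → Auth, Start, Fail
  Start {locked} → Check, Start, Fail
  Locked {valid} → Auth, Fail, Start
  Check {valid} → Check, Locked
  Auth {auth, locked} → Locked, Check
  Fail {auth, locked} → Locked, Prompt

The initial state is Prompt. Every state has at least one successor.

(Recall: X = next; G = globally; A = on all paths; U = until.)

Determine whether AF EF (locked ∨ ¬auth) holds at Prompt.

States satisfying EF (locked ∨ ¬auth): {Prompt, Start, Locked, Check, Auth, Fail}.
States satisfying AF EF (locked ∨ ¬auth): {Prompt, Start, Locked, Check, Auth, Fail}.
Prompt ∈ Sat(AF EF (locked ∨ ¬auth)).

Yes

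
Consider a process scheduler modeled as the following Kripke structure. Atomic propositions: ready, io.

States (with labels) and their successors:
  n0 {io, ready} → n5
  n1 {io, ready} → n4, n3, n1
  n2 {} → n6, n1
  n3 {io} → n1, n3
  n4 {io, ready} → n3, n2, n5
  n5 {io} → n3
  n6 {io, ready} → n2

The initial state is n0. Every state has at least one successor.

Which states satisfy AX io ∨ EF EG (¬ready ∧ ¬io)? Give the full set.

States satisfying io: {n0, n1, n3, n4, n5, n6}.
States satisfying AX io: {n0, n1, n2, n3, n5}.
States satisfying EG (¬ready ∧ ¬io): ∅.
States satisfying EF EG (¬ready ∧ ¬io): ∅.
States satisfying AX io ∨ EF EG (¬ready ∧ ¬io): {n0, n1, n2, n3, n5}.

{n0, n1, n2, n3, n5}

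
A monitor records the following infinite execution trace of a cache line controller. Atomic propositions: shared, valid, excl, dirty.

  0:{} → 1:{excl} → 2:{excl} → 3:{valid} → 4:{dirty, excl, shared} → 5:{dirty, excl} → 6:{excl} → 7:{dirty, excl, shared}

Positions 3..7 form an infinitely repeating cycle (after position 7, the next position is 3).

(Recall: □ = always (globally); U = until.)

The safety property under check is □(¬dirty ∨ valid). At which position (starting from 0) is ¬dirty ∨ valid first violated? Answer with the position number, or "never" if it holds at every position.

4

Check ¬dirty ∨ valid at each position in order: 0 ✓, 1 ✓, 2 ✓, 3 ✓.
At position 4 the labels are {dirty, excl, shared}, so ¬dirty ∨ valid is false there. This is the first violation.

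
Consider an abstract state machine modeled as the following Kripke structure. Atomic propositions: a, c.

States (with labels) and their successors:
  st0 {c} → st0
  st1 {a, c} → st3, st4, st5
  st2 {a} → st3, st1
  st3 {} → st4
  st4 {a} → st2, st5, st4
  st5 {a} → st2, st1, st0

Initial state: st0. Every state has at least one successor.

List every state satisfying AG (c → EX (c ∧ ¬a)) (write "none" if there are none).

{st0}

States satisfying c → EX (c ∧ ¬a): {st0, st2, st3, st4, st5}.
States satisfying AG (c → EX (c ∧ ¬a)): {st0}.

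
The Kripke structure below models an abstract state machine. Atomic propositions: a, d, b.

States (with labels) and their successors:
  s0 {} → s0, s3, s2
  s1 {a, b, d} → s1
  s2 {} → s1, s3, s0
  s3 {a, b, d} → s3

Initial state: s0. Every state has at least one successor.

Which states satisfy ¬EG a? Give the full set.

States satisfying a: {s1, s3}.
States satisfying EG a: {s1, s3}.
States satisfying ¬EG a: {s0, s2}.

{s0, s2}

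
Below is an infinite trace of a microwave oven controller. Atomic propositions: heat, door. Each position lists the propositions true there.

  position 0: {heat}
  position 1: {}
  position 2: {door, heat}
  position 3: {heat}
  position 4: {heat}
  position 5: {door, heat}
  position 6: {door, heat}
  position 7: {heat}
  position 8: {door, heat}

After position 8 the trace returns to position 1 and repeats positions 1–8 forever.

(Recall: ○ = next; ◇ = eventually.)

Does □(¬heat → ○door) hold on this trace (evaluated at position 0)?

¬heat → ○door holds at every position 0..8, and those are all positions ever visited, so □(¬heat → ○door) holds.
Positions where ¬heat holds: 1.
Check ○door at each: 1→ok.

Yes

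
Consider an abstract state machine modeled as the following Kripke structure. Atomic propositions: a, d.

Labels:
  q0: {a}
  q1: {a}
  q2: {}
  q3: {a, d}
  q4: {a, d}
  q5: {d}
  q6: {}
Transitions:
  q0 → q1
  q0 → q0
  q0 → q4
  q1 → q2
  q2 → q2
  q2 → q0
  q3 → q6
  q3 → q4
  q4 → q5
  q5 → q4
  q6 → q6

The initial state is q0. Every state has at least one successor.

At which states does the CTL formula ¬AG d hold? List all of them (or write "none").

{q0, q1, q2, q3, q6}

States satisfying d: {q3, q4, q5}.
States satisfying AG d: {q4, q5}.
States satisfying ¬AG d: {q0, q1, q2, q3, q6}.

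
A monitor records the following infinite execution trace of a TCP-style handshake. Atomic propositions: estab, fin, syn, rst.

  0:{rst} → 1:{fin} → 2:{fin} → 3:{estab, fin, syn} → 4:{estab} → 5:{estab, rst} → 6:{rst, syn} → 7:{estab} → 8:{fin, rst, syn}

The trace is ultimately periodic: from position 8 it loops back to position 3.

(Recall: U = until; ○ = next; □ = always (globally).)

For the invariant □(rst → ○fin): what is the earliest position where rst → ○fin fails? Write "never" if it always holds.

5

Check rst → ○fin at each position in order: 0 ✓, 1 ✓, 2 ✓, 3 ✓, 4 ✓.
At position 5 the labels are {estab, rst} and the next position 6 has {rst, syn}, so rst → ○fin is false there. This is the first violation.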